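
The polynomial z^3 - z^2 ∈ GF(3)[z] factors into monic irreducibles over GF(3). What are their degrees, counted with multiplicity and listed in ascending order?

1, 1, 1

Write f(z) = z^3 - z^2.
Roots in GF(3): f(0) = 0 → root; f(1) = 0 → root; f(2) = 1.
Linear factors from roots: (z), (z - 1).
Complete factorization: f(z) = (z - 1)·(z)^2.
Factor degrees with multiplicity: 1 + 1 + 1 = 3.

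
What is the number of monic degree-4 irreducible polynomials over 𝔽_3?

Gauss's count: N_{3}(4) = (1/4) Σ_{d|4} μ(4/d)·3^d.
Divisors of 4: 1, 2, 4; μ(4/d) for each: 0, -1, 1.
Σ = − 3^2 + 3^4 = 72.
N = 72/4 = 18.

18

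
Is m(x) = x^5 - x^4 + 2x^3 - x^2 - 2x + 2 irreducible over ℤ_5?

Check for roots in ℤ_5: m(0) = 2; m(1) = 1; m(2) = 1; m(3) = 3; m(4) = 4.
No roots, so no linear factors.
Degree-2 irreducible divisors: test the 10 monic irreducibles of degree 2 over GF(5).
None of them divide m (all give nonzero remainder).
No irreducible factor of degree ≤ 2 exists, so m is irreducible over GF(5).

Yes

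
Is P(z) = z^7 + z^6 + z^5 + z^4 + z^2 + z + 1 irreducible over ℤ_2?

Check for roots in ℤ_2: P(0) = 1; P(1) = 1.
No roots, so no linear factors.
Monic irreducibles of degree 2 over GF(2): z^2 + z + 1.
None of them divide P (all give nonzero remainder).
Monic irreducibles of degree 3 over GF(2): z^3 + z + 1, z^3 + z^2 + 1.
None of them divide P (all give nonzero remainder).
No irreducible factor of degree ≤ 3 exists, so P is irreducible over GF(2).

Yes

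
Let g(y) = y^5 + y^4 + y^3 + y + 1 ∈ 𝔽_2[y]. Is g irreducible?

Check for roots in 𝔽_2: g(0) = 1; g(1) = 1.
No roots, so no linear factors.
Monic irreducibles of degree 2 over GF(2): y^2 + y + 1.
None of them divide g (all give nonzero remainder).
No irreducible factor of degree ≤ 2 exists, so g is irreducible over GF(2).

Yes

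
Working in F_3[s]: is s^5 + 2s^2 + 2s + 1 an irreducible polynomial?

Write g(s) = s^5 + 2s^2 + 2s + 1.
Check for roots in F_3: g(0) = 1; g(1) = 0 → root; g(2) = 0 → root.
g(1) = 0, so (s − 1) divides g(s); g is reducible.

No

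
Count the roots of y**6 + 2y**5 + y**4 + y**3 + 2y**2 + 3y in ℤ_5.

Write P(y) = y**6 + 2y**5 + y**4 + y**3 + 2y**2 + 3y.
Evaluate at each of the 5 elements of ℤ_5:
P(0) = 0 → root; P(1) = 0 → root; P(2) = 1; P(3) = 0 → root; P(4) = 3.
Roots: {0, 1, 3}.

3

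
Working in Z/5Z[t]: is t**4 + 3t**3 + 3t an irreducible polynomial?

Write g(t) = t**4 + 3t**3 + 3t.
Check for roots in Z/5Z: g(0) = 0 → root; g(1) = 2; g(2) = 1; g(3) = 1; g(4) = 0 → root.
g(0) = 0, so (t) divides g(t); g is reducible.

No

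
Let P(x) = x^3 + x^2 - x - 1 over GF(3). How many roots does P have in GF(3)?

2

Evaluate at each of the 3 elements of GF(3):
P(0) = 2; P(1) = 0 → root; P(2) = 0 → root.
Roots: {1, 2}.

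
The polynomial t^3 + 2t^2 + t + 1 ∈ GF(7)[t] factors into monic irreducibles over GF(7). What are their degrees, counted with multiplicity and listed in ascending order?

Write h(t) = t^3 + 2t^2 + t + 1.
Linear factors from roots: (t + 4).
Complete factorization: h(t) = (t + 4)·(t^2 + 5t + 2).
Factor degrees with multiplicity: 1 + 2 = 3.

1, 2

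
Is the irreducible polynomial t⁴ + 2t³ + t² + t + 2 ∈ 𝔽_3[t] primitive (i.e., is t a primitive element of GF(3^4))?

Write f(t) = t⁴ + 2t³ + t² + t + 2.
|GF(3^4)^×| = 3^4 − 1 = 80. Prime factorization: 80 = 2^4·5.
f is primitive ⇔ t has order 80 in GF(3)[t]/(f), i.e. t^(80/q) ≠ 1 for each prime q | 80.
t^(40) mod f = 2.
t^(16) mod f = t³ + 1.
None equal 1, so t has full order 80; f is primitive.

Yes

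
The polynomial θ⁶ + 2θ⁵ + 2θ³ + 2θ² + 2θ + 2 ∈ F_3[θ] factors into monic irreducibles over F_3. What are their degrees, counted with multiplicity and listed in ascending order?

Write g(θ) = θ⁶ + 2θ⁵ + 2θ³ + 2θ² + 2θ + 2.
Roots in F_3: g(0) = 2; g(1) = 2; g(2) = 2.
Complete factorization: g(θ) = (θ⁶ + 2θ⁵ + 2θ³ + 2θ² + 2θ + 2).
Factor degrees with multiplicity: 6 = 6.

6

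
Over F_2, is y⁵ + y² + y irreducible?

Write g(y) = y⁵ + y² + y.
Check for roots in F_2: g(0) = 0 → root; g(1) = 1.
g(0) = 0, so (y) divides g(y); g is reducible.

No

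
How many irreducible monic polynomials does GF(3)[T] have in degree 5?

48

Gauss's count: N_{3}(5) = (1/5) Σ_{d|5} μ(5/d)·3^d.
Divisors of 5: 1, 5; μ(5/d) for each: -1, 1.
Σ = − 3^1 + 3^5 = 240.
N = 240/5 = 48.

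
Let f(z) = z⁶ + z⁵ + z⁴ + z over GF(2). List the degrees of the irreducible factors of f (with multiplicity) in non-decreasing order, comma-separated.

1, 1, 1, 3

Roots in GF(2): f(0) = 0 → root; f(1) = 0 → root.
Linear factors from roots: (z), (z + 1).
Complete factorization: f(z) = (z)·(z + 1)^2·(z³ + z² + 1).
Factor degrees with multiplicity: 1 + 1 + 1 + 3 = 6.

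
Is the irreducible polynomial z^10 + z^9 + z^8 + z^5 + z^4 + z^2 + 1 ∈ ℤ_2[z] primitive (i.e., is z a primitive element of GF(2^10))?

No

Write f(z) = z^10 + z^9 + z^8 + z^5 + z^4 + z^2 + 1.
|GF(2^10)^×| = 2^10 − 1 = 1023. Prime factorization: 1023 = 3·11·31.
f is primitive ⇔ z has order 1023 in GF(2)[z]/(f), i.e. z^(1023/q) ≠ 1 for each prime q | 1023.
z^(341) mod f = 1
z^(93) mod f = z^8 + z^5 + z^3 + z^2 + z.
z^(33) mod f = z^8 + z^6 + z^2 + 1.
Since z^(341) = 1, the order of z divides 341 < 1023; not primitive.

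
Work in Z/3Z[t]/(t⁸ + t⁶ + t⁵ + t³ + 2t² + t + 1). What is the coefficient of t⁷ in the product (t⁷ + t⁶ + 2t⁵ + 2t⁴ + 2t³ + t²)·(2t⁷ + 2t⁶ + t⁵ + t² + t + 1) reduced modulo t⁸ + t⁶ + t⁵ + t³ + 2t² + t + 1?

Multiply in Z/3Z[t]: (t⁷ + t⁶ + 2t⁵ + 2t⁴ + 2t³ + t²)·(2t⁷ + 2t⁶ + t⁵ + t² + t + 1) = 2t¹⁴ + t¹³ + t¹² + t¹⁰ + 2t⁷ + 2t⁶ + 2t⁴ + t².
Reduce using t⁸ ≡ 2t⁶ + 2t⁵ + 2t³ + t² + 2t + 2 (mod t⁸ + t⁶ + t⁵ + t³ + 2t² + t + 1).
Reduced: 2t⁷ + 2t⁶ + 2t⁵ + 2t⁴ + t³ + t² + t.

2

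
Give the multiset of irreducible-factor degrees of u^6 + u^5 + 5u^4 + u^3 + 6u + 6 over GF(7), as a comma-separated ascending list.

Write f(u) = u^6 + u^5 + 5u^4 + u^3 + 6u + 6.
Linear factors from roots: (u + 4), (u + 2).
Complete factorization: f(u) = (u + 2)·(u + 4)^3·(u^2 + u + 3).
Factor degrees with multiplicity: 1 + 1 + 1 + 1 + 2 = 6.

1, 1, 1, 1, 2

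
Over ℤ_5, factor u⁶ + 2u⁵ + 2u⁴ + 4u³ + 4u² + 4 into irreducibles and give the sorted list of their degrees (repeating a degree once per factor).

1, 1, 1, 3

Write h(u) = u⁶ + 2u⁵ + 2u⁴ + 4u³ + 4u² + 4.
Roots in ℤ_5: h(0) = 4; h(1) = 2; h(2) = 2; h(3) = 0 → root; h(4) = 0 → root.
Linear factors from roots: (u + 2), (u + 1).
Complete factorization: h(u) = (u + 2)·(u + 1)^2·(u³ + 3u² + 2).
Factor degrees with multiplicity: 1 + 1 + 1 + 3 = 6.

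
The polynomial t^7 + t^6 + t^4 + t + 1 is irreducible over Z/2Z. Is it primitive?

Write f(t) = t^7 + t^6 + t^4 + t + 1.
|GF(2^7)^×| = 2^7 − 1 = 127. Prime factorization: 127 = 127.
f is primitive ⇔ t has order 127 in GF(2)[t]/(f), i.e. t^(127/q) ≠ 1 for each prime q | 127.
t^(1) mod f = t.
None equal 1, so t has full order 127; f is primitive.

Yes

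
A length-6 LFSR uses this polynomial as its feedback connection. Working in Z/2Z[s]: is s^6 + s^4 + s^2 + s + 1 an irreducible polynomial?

Yes

Write g(s) = s^6 + s^4 + s^2 + s + 1.
Check for roots in Z/2Z: g(0) = 1; g(1) = 1.
No roots, so no linear factors.
Monic irreducibles of degree 2 over GF(2): s^2 + s + 1.
None of them divide g (all give nonzero remainder).
Monic irreducibles of degree 3 over GF(2): s^3 + s + 1, s^3 + s^2 + 1.
None of them divide g (all give nonzero remainder).
No irreducible factor of degree ≤ 3 exists, so g is irreducible over GF(2).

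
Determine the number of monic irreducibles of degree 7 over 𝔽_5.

11160

x^(5^7) − x is the product of all monic irreducibles of degree dividing 7; Möbius inversion gives N = (1/7) Σ μ(7/d)·5^d.
Divisors of 7: 1, 7; μ(7/d) for each: -1, 1.
Σ = − 5^1 + 5^7 = 78120.
N = 78120/7 = 11160.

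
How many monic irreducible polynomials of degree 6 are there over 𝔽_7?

19544

Gauss's count: N_{7}(6) = (1/6) Σ_{d|6} μ(6/d)·7^d.
Divisors of 6: 1, 2, 3, 6; μ(6/d) for each: 1, -1, -1, 1.
Σ = 7^1 − 7^2 − 7^3 + 7^6 = 117264.
N = 117264/6 = 19544.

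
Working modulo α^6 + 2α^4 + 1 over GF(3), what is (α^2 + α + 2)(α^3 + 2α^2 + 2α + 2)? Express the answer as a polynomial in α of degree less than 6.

Multiply in GF(3)[α]: (α^2 + α + 2)·(α^3 + 2α^2 + 2α + 2) = α^5 + 2α^2 + 1.
Reduced: α^5 + 2α^2 + 1.

α^5 + 2α^2 + 1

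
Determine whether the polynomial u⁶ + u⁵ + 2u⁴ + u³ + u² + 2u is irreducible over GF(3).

Write h(u) = u⁶ + u⁵ + 2u⁴ + u³ + u² + 2u.
Check for roots in GF(3): h(0) = 0 → root; h(1) = 2; h(2) = 0 → root.
h(0) = 0, so (u) divides h(u); h is reducible.

No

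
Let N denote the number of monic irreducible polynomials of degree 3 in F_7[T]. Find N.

112

The number of monic irreducibles of degree 3 over GF(7) is (1/3)·Σ_{d∣3} μ(3/d) 7^d.
Divisors of 3: 1, 3; μ(3/d) for each: -1, 1.
Σ = − 7^1 + 7^3 = 336.
N = 336/3 = 112.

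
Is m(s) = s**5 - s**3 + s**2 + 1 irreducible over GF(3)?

Yes

Check for roots in GF(3): m(0) = 1; m(1) = 2; m(2) = 2.
No roots, so no linear factors.
Monic irreducibles of degree 2 over GF(3): s**2 + 1, s**2 + s - 1, s**2 - s - 1.
None of them divide m (all give nonzero remainder).
No irreducible factor of degree ≤ 2 exists, so m is irreducible over GF(3).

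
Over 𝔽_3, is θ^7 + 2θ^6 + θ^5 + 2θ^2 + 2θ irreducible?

No

Write h(θ) = θ^7 + 2θ^6 + θ^5 + 2θ^2 + 2θ.
Check for roots in 𝔽_3: h(0) = 0 → root; h(1) = 2; h(2) = 0 → root.
h(0) = 0, so (θ) divides h(θ); h is reducible.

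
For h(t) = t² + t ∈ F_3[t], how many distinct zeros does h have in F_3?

Evaluate at each of the 3 elements of F_3:
h(0) = 0 → root; h(1) = 2; h(2) = 0 → root.
Roots: {0, 2}.

2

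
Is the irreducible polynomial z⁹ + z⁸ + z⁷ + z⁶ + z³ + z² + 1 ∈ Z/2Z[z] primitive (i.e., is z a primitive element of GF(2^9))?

Yes

Write f(z) = z⁹ + z⁸ + z⁷ + z⁶ + z³ + z² + 1.
|GF(2^9)^×| = 2^9 − 1 = 511. Prime factorization: 511 = 7·73.
f is primitive ⇔ z has order 511 in GF(2)[z]/(f), i.e. z^(511/q) ≠ 1 for each prime q | 511.
z^(73) mod f = z³ + z².
z^(7) mod f = z⁷.
None equal 1, so z has full order 511; f is primitive.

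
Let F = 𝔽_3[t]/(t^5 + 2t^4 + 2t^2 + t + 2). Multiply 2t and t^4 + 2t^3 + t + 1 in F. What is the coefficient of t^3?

Multiply in 𝔽_3[t]: (2t)·(t^4 + 2t^3 + t + 1) = 2t^5 + t^4 + 2t^2 + 2t.
Reduce using t^5 ≡ t^4 + t^2 + 2t + 1 (mod t^5 + 2t^4 + 2t^2 + t + 2).
Reduced: t^2 + 2.

0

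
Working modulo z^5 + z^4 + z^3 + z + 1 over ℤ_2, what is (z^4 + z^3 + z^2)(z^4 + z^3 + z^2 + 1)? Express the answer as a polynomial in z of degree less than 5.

Multiply in ℤ_2[z]: (z^4 + z^3 + z^2)·(z^4 + z^3 + z^2 + 1) = z^8 + z^6 + z^3 + z^2.
Reduce using z^5 ≡ z^4 + z^3 + z + 1 (mod z^5 + z^4 + z^3 + z + 1).
Reduced: z^3 + z^2 + z.

z^3 + z^2 + z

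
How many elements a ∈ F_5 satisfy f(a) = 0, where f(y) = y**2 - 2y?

2

Evaluate at each of the 5 elements of F_5:
f(0) = 0 → root; f(1) = 4; f(2) = 0 → root; f(3) = 3; f(4) = 3.
Roots: {0, 2}.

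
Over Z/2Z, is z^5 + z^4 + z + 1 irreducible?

No

Write m(z) = z^5 + z^4 + z + 1.
Check for roots in Z/2Z: m(0) = 1; m(1) = 0 → root.
m(1) = 0, so (z − 1) divides m(z); m is reducible.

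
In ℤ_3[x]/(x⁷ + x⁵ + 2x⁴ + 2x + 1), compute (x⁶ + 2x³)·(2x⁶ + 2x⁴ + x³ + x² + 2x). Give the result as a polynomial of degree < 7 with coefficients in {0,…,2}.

Multiply in ℤ_3[x]: (x⁶ + 2x³)·(2x⁶ + 2x⁴ + x³ + x² + 2x) = 2x¹² + 2x¹⁰ + 2x⁹ + x⁸ + 2x⁶ + 2x⁵ + x⁴.
Reduce using x⁷ ≡ 2x⁵ + x⁴ + x + 2 (mod x⁷ + x⁵ + 2x⁴ + 2x + 1).
Reduced: x⁶ + 2x⁵ + x³ + x + 1.

x^6 + 2x^5 + x^3 + x + 1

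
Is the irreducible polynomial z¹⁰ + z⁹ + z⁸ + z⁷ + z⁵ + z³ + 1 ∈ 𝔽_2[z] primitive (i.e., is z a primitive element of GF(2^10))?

No

Write f(z) = z¹⁰ + z⁹ + z⁸ + z⁷ + z⁵ + z³ + 1.
|GF(2^10)^×| = 2^10 − 1 = 1023. Prime factorization: 1023 = 3·11·31.
f is primitive ⇔ z has order 1023 in GF(2)[z]/(f), i.e. z^(1023/q) ≠ 1 for each prime q | 1023.
z^(341) mod f = 1
z^(93) mod f = z⁹ + z⁷ + z⁶ + z⁴ + z².
z^(33) mod f = z⁷ + z⁵ + z² + z.
Since z^(341) = 1, the order of z divides 341 < 1023; not primitive.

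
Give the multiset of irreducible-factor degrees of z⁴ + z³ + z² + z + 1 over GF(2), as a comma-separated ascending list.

4

Write g(z) = z⁴ + z³ + z² + z + 1.
Roots in GF(2): g(0) = 1; g(1) = 1.
Complete factorization: g(z) = (z⁴ + z³ + z² + z + 1).
Factor degrees with multiplicity: 4 = 4.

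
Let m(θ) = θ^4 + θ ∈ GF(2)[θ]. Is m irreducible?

Check for roots in GF(2): m(0) = 0 → root; m(1) = 0 → root.
m(0) = 0, so (θ) divides m(θ); m is reducible.

No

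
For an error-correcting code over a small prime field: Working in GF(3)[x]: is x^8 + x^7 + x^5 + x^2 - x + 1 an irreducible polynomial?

Yes

Write P(x) = x^8 + x^7 + x^5 + x^2 - x + 1.
Check for roots in GF(3): P(0) = 1; P(1) = 1; P(2) = 2.
No roots, so no linear factors.
Monic irreducibles of degree 2 over GF(3): x^2 + 1, x^2 + x - 1, x^2 - x - 1.
None of them divide P (all give nonzero remainder).
Degree-3 irreducible divisors: test the 8 monic irreducibles of degree 3 over GF(3).
None of them divide P (all give nonzero remainder).
Degree-4 irreducible divisors: test the 18 monic irreducibles of degree 4 over GF(3).
None of them divide P (all give nonzero remainder).
No irreducible factor of degree ≤ 4 exists, so P is irreducible over GF(3).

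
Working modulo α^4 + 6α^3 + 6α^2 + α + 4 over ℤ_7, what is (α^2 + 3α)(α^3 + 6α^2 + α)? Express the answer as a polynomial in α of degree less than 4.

2α^3 + 5α^2 + 2

Multiply in ℤ_7[α]: (α^2 + 3α)·(α^3 + 6α^2 + α) = α^5 + 2α^4 + 5α^3 + 3α^2.
Reduce using α^4 ≡ α^3 + α^2 + 6α + 3 (mod α^4 + 6α^3 + 6α^2 + α + 4).
Reduced: 2α^3 + 5α^2 + 2.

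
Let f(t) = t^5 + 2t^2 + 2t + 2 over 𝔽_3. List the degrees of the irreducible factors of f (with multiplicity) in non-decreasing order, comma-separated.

2, 3

Roots in 𝔽_3: f(0) = 2; f(1) = 1; f(2) = 1.
Complete factorization: f(t) = (t^2 + 1)·(t^3 + 2t + 2).
Factor degrees with multiplicity: 2 + 3 = 5.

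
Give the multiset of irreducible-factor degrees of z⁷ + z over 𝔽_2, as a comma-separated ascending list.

Write g(z) = z⁷ + z.
Roots in 𝔽_2: g(0) = 0 → root; g(1) = 0 → root.
Linear factors from roots: (z), (z + 1).
Complete factorization: g(z) = (z)·(z + 1)^2·(z² + z + 1)^2.
Factor degrees with multiplicity: 1 + 1 + 1 + 2 + 2 = 7.

1, 1, 1, 2, 2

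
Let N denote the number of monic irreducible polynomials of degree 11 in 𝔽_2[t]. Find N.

Gauss's count: N_{2}(11) = (1/11) Σ_{d|11} μ(11/d)·2^d.
Divisors of 11: 1, 11; μ(11/d) for each: -1, 1.
Σ = − 2^1 + 2^11 = 2046.
N = 2046/11 = 186.

186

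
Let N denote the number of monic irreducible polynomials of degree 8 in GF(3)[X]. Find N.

x^(3^8) − x is the product of all monic irreducibles of degree dividing 8; Möbius inversion gives N = (1/8) Σ μ(8/d)·3^d.
Divisors of 8: 1, 2, 4, 8; μ(8/d) for each: 0, 0, -1, 1.
Σ = − 3^4 + 3^8 = 6480.
N = 6480/8 = 810.

810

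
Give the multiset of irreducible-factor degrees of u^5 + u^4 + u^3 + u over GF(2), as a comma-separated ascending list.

1, 1, 3

Write f(u) = u^5 + u^4 + u^3 + u.
Roots in GF(2): f(0) = 0 → root; f(1) = 0 → root.
Linear factors from roots: (u), (u + 1).
Complete factorization: f(u) = (u)·(u + 1)·(u^3 + u + 1).
Factor degrees with multiplicity: 1 + 1 + 3 = 5.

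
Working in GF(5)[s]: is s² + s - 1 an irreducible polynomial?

No

Write g(s) = s² + s - 1.
Check for roots in GF(5): g(0) = 4; g(1) = 1; g(2) = 0 → root; g(3) = 1; g(4) = 4.
g(2) = 0, so (s − 2) divides g(s); g is reducible.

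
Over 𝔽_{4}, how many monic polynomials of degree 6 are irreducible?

The number of monic irreducibles of degree 6 over GF(4) is (1/6)·Σ_{d∣6} μ(6/d) 4^d.
Divisors of 6: 1, 2, 3, 6; μ(6/d) for each: 1, -1, -1, 1.
Σ = 4^1 − 4^2 − 4^3 + 4^6 = 4020.
N = 4020/6 = 670.

670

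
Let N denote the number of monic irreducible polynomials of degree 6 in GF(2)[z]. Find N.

The number of monic irreducibles of degree 6 over GF(2) is (1/6)·Σ_{d∣6} μ(6/d) 2^d.
Divisors of 6: 1, 2, 3, 6; μ(6/d) for each: 1, -1, -1, 1.
Σ = 2^1 − 2^2 − 2^3 + 2^6 = 54.
N = 54/6 = 9.

9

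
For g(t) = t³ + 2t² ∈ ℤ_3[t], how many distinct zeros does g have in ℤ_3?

Evaluate at each of the 3 elements of ℤ_3:
g(0) = 0 → root; g(1) = 0 → root; g(2) = 1.
Roots: {0, 1}.

2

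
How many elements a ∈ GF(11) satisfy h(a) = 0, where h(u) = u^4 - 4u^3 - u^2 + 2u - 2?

1

Evaluate at each of the 11 elements of GF(11):
h(0) = 9; h(1) = 7; h(2) = 4; h(3) = 1; h(4) = 1; h(5) = 9; h(6) = 10; h(7) = 2; h(8) = 7; h(9) = 5; h(10) = 0 → root.
Roots: {10}.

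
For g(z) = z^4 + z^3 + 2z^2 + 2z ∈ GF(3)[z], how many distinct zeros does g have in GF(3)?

Evaluate at each of the 3 elements of GF(3):
g(0) = 0 → root; g(1) = 0 → root; g(2) = 0 → root.
Roots: {0, 1, 2}.

3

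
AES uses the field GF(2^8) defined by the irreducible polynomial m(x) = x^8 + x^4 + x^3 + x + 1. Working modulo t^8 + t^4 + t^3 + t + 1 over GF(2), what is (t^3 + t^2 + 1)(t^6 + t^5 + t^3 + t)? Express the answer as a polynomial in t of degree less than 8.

t^7 + t^5 + t^2

Multiply in GF(2)[t]: (t^3 + t^2 + 1)·(t^6 + t^5 + t^3 + t) = t^9 + t^7 + t^4 + t.
Reduce using t^8 ≡ t^4 + t^3 + t + 1 (mod t^8 + t^4 + t^3 + t + 1).
Reduced: t^7 + t^5 + t^2.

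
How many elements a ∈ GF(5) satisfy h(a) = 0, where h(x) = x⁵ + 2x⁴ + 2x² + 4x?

3

Evaluate at each of the 5 elements of GF(5):
h(0) = 0 → root; h(1) = 4; h(2) = 0 → root; h(3) = 0 → root; h(4) = 4.
Roots: {0, 2, 3}.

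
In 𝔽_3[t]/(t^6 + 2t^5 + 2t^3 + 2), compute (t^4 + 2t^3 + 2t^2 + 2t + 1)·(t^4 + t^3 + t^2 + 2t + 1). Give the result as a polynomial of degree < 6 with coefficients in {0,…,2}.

2t^4 + 2t^2 + 2t + 1

Multiply in 𝔽_3[t]: (t^4 + 2t^3 + 2t^2 + 2t + 1)·(t^4 + t^3 + t^2 + 2t + 1) = t^8 + 2t^6 + 2t^5 + t^4 + t^2 + t + 1.
Reduce using t^6 ≡ t^5 + t^3 + 1 (mod t^6 + 2t^5 + 2t^3 + 2).
Reduced: 2t^4 + 2t^2 + 2t + 1.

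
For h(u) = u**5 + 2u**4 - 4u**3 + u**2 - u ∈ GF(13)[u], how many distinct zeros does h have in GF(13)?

2

Evaluate at each of the 13 elements of GF(13):
h(0) = 0 → root; h(1) = 12; h(2) = 8; h(3) = 4; h(4) = 5; h(5) = 8; h(6) = 5; h(7) = 12; h(8) = 7; h(9) = 11; h(10) = 0 → root; h(11) = 12; h(12) = 7.
Roots: {0, 10}.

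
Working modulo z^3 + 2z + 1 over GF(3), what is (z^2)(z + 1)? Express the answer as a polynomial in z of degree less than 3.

Multiply in GF(3)[z]: (z^2)·(z + 1) = z^3 + z^2.
Reduce using z^3 ≡ z + 2 (mod z^3 + 2z + 1).
Reduced: z^2 + z + 2.

z^2 + z + 2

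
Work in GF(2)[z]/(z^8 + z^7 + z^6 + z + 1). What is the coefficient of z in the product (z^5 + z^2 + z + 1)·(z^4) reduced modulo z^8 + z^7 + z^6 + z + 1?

0

Multiply in GF(2)[z]: (z^5 + z^2 + z + 1)·(z^4) = z^9 + z^6 + z^5 + z^4.
Reduce using z^8 ≡ z^7 + z^6 + z + 1 (mod z^8 + z^7 + z^6 + z + 1).
Reduced: z^5 + z^4 + z^2 + 1.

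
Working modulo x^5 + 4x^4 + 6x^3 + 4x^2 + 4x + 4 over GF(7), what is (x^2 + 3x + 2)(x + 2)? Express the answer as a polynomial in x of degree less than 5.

Multiply in GF(7)[x]: (x^2 + 3x + 2)·(x + 2) = x^3 + 5x^2 + x + 4.
Reduced: x^3 + 5x^2 + x + 4.

x^3 + 5x^2 + x + 4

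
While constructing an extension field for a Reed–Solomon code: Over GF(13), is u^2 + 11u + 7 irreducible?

Yes

Write f(u) = u^2 + 11u + 7.
Check each element of GF(13) for a root: f(0)=7, f(1)=6, f(2)=7, f(3)=10, f(4)=2, f(5)=9, f(6)=5, f(7)=3, f(8)=3, f(9)=5, f(10)=9, f(11)=2, f(12)=10.
No roots. A degree-2 polynomial over a field with no linear factor is irreducible.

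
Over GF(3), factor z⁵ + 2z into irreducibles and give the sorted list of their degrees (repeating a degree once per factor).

Write h(z) = z⁵ + 2z.
Roots in GF(3): h(0) = 0 → root; h(1) = 0 → root; h(2) = 0 → root.
Linear factors from roots: (z), (z + 2), (z + 1).
Complete factorization: h(z) = (z)·(z + 1)·(z + 2)·(z² + 1).
Factor degrees with multiplicity: 1 + 1 + 1 + 2 = 5.

1, 1, 1, 2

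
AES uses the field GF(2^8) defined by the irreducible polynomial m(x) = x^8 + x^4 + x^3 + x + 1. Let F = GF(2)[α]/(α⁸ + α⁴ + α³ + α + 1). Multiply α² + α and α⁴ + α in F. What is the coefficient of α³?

Multiply in GF(2)[α]: (α² + α)·(α⁴ + α) = α⁶ + α⁵ + α³ + α².
Reduced: α⁶ + α⁵ + α³ + α².

1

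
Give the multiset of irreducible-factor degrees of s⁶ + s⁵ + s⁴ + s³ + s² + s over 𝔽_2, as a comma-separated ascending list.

Write g(s) = s⁶ + s⁵ + s⁴ + s³ + s² + s.
Roots in 𝔽_2: g(0) = 0 → root; g(1) = 0 → root.
Linear factors from roots: (s), (s + 1).
Complete factorization: g(s) = (s)·(s + 1)·(s² + s + 1)^2.
Factor degrees with multiplicity: 1 + 1 + 2 + 2 = 6.

1, 1, 2, 2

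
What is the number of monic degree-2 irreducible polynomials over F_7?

21

The number of monic irreducibles of degree 2 over GF(7) is (1/2)·Σ_{d∣2} μ(2/d) 7^d.
Divisors of 2: 1, 2; μ(2/d) for each: -1, 1.
Σ = − 7^1 + 7^2 = 42.
N = 42/2 = 21.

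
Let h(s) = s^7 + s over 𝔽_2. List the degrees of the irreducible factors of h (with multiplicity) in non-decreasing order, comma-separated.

Roots in 𝔽_2: h(0) = 0 → root; h(1) = 0 → root.
Linear factors from roots: (s), (s + 1).
Complete factorization: h(s) = (s)·(s + 1)^2·(s^2 + s + 1)^2.
Factor degrees with multiplicity: 1 + 1 + 1 + 2 + 2 = 7.

1, 1, 1, 2, 2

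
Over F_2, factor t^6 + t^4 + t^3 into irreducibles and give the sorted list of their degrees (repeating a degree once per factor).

Write g(t) = t^6 + t^4 + t^3.
Roots in F_2: g(0) = 0 → root; g(1) = 1.
Linear factors from roots: (t).
Complete factorization: g(t) = (t)^3·(t^3 + t + 1).
Factor degrees with multiplicity: 1 + 1 + 1 + 3 = 6.

1, 1, 1, 3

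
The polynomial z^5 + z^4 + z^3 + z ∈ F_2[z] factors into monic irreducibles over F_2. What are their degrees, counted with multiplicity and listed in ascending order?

1, 1, 3

Write f(z) = z^5 + z^4 + z^3 + z.
Roots in F_2: f(0) = 0 → root; f(1) = 0 → root.
Linear factors from roots: (z), (z + 1).
Complete factorization: f(z) = (z)·(z + 1)·(z^3 + z + 1).
Factor degrees with multiplicity: 1 + 1 + 3 = 5.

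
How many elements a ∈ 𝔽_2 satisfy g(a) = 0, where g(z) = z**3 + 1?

1

Evaluate at each of the 2 elements of 𝔽_2:
g(0) = 1; g(1) = 0 → root.
Roots: {1}.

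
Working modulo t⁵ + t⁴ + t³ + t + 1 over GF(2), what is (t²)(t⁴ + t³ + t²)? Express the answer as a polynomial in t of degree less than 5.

t^2 + t

Multiply in GF(2)[t]: (t²)·(t⁴ + t³ + t²) = t⁶ + t⁵ + t⁴.
Reduce using t⁵ ≡ t⁴ + t³ + t + 1 (mod t⁵ + t⁴ + t³ + t + 1).
Reduced: t² + t.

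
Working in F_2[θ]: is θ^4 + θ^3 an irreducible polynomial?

Write P(θ) = θ^4 + θ^3.
Check for roots in F_2: P(0) = 0 → root; P(1) = 0 → root.
P(0) = 0, so (θ) divides P(θ); P is reducible.

No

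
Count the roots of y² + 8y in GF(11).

2

Write P(y) = y² + 8y.
Evaluate at each of the 11 elements of GF(11):
P(0) = 0 → root; P(1) = 9; P(2) = 9; P(3) = 0 → root; P(4) = 4; P(5) = 10; P(6) = 7; P(7) = 6; P(8) = 7; P(9) = 10; P(10) = 4.
Roots: {0, 3}.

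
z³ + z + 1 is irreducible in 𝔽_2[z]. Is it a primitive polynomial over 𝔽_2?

Yes

Write f(z) = z³ + z + 1.
|GF(2^3)^×| = 2^3 − 1 = 7. Prime factorization: 7 = 7.
f is primitive ⇔ z has order 7 in GF(2)[z]/(f), i.e. z^(7/q) ≠ 1 for each prime q | 7.
z^(1) mod f = z.
None equal 1, so z has full order 7; f is primitive.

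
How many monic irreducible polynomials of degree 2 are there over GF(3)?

The number of monic irreducibles of degree 2 over GF(3) is (1/2)·Σ_{d∣2} μ(2/d) 3^d.
Divisors of 2: 1, 2; μ(2/d) for each: -1, 1.
Σ = − 3^1 + 3^2 = 6.
N = 6/2 = 3.

3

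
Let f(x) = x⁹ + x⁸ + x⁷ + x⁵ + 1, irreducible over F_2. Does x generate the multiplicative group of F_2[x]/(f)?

No

|GF(2^9)^×| = 2^9 − 1 = 511. Prime factorization: 511 = 7·73.
f is primitive ⇔ x has order 511 in GF(2)[x]/(f), i.e. x^(511/q) ≠ 1 for each prime q | 511.
x^(73) mod f = 1
x^(7) mod f = x⁷.
Since x^(73) = 1, the order of x divides 73 < 511; not primitive.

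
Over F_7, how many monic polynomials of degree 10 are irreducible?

By the necklace-counting formula, N_7(10) = (1/10) Σ_{d|10} μ(10/d)·7^d.
Divisors of 10: 1, 2, 5, 10; μ(10/d) for each: 1, -1, -1, 1.
Σ = 7^1 − 7^2 − 7^5 + 7^10 = 282458400.
N = 282458400/10 = 28245840.

28245840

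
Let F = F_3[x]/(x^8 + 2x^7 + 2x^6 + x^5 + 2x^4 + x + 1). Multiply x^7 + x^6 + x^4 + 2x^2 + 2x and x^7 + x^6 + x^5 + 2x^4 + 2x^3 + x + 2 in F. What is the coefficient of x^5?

Multiply in F_3[x]: (x^7 + x^6 + x^4 + 2x^2 + 2x)·(x^7 + x^6 + x^5 + 2x^4 + 2x^3 + x + 2) = x^14 + 2x^13 + 2x^12 + x^11 + 2x^10 + 2x^9 + x^8 + 2x^6 + 2x^3 + x.
Reduce using x^8 ≡ x^7 + x^6 + 2x^5 + x^4 + 2x + 2 (mod x^8 + 2x^7 + 2x^6 + x^5 + 2x^4 + x + 1).
Reduced: x^7 + 2x^6 + 2x^5 + 2x^3 + x^2 + 2x.

2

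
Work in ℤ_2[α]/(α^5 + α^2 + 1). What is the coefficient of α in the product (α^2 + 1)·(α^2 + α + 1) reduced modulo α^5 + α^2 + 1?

1

Multiply in ℤ_2[α]: (α^2 + 1)·(α^2 + α + 1) = α^4 + α^3 + α + 1.
Reduced: α^4 + α^3 + α + 1.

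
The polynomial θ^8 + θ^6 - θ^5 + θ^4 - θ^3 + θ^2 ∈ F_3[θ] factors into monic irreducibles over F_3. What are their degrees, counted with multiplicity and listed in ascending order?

Write g(θ) = θ^8 + θ^6 - θ^5 + θ^4 - θ^3 + θ^2.
Roots in F_3: g(0) = 0 → root; g(1) = 2; g(2) = 0 → root.
Linear factors from roots: (θ), (θ + 1).
Complete factorization: g(θ) = (θ + 1)·(θ)^2·(θ^2 + 1)·(θ^3 - θ^2 + θ + 1).
Factor degrees with multiplicity: 1 + 1 + 1 + 2 + 3 = 8.

1, 1, 1, 2, 3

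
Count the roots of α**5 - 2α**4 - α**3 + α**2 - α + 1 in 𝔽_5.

Write h(α) = α**5 - 2α**4 - α**3 + α**2 - α + 1.
Evaluate at each of the 5 elements of 𝔽_5:
h(0) = 1; h(1) = 4; h(2) = 0 → root; h(3) = 1; h(4) = 1.
Roots: {2}.

1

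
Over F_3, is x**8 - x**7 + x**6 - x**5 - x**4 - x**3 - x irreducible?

Write P(x) = x**8 - x**7 + x**6 - x**5 - x**4 - x**3 - x.
Check for roots in F_3: P(0) = 0 → root; P(1) = 0 → root; P(2) = 2.
P(0) = 0, so (x) divides P(x); P is reducible.

No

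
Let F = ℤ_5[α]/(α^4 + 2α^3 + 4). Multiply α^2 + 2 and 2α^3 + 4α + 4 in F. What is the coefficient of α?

0

Multiply in ℤ_5[α]: (α^2 + 2)·(2α^3 + 4α + 4) = 2α^5 + 3α^3 + 4α^2 + 3α + 3.
Reduce using α^4 ≡ 3α^3 + 1 (mod α^4 + 2α^3 + 4).
Reduced: α^3 + 4α^2 + 4.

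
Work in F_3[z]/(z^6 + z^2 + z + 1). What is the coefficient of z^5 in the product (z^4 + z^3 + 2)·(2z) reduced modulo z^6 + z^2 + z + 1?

2

Multiply in F_3[z]: (z^4 + z^3 + 2)·(2z) = 2z^5 + 2z^4 + z.
Reduced: 2z^5 + 2z^4 + z.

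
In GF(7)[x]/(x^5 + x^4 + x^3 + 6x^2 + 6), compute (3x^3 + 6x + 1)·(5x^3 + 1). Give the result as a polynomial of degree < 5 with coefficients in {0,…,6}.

Multiply in GF(7)[x]: (3x^3 + 6x + 1)·(5x^3 + 1) = x^6 + 2x^4 + x^3 + 6x + 1.
Reduce using x^5 ≡ 6x^4 + 6x^3 + x^2 + 1 (mod x^5 + x^4 + x^3 + 6x^2 + 6).
Reduced: 2x^4 + 3x^3 + 6x^2.

2x^4 + 3x^3 + 6x^2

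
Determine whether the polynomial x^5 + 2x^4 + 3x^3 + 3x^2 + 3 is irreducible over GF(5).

Yes

Write g(x) = x^5 + 2x^4 + 3x^3 + 3x^2 + 3.
Check for roots in GF(5): g(0) = 3; g(1) = 2; g(2) = 3; g(3) = 1; g(4) = 4.
No roots, so no linear factors.
Degree-2 irreducible divisors: test the 10 monic irreducibles of degree 2 over GF(5).
None of them divide g (all give nonzero remainder).
No irreducible factor of degree ≤ 2 exists, so g is irreducible over GF(5).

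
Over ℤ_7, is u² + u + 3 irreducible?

Write g(u) = u² + u + 3.
Check for roots in ℤ_7: g(0) = 3; g(1) = 5; g(2) = 2; g(3) = 1; g(4) = 2; g(5) = 5; g(6) = 3.
No roots. A degree-2 polynomial over a field with no linear factor is irreducible.

Yes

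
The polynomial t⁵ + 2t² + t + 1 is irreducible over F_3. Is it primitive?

Yes

Write f(t) = t⁵ + 2t² + t + 1.
|GF(3^5)^×| = 3^5 − 1 = 242. Prime factorization: 242 = 2·11^2.
f is primitive ⇔ t has order 242 in GF(3)[t]/(f), i.e. t^(242/q) ≠ 1 for each prime q | 242.
t^(121) mod f = 2.
t^(22) mod f = t⁴ + t³ + 2t² + t.
None equal 1, so t has full order 242; f is primitive.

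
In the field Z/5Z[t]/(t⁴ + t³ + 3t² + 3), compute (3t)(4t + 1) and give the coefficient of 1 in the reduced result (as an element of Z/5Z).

0

Multiply in Z/5Z[t]: (3t)·(4t + 1) = 2t² + 3t.
Reduced: 2t² + 3t.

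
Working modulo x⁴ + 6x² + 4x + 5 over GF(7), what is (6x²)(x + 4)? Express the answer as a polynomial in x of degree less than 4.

6x^3 + 3x^2

Multiply in GF(7)[x]: (6x²)·(x + 4) = 6x³ + 3x².
Reduced: 6x³ + 3x².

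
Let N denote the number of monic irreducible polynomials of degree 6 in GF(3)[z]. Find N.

116

The number of monic irreducibles of degree 6 over GF(3) is (1/6)·Σ_{d∣6} μ(6/d) 3^d.
Divisors of 6: 1, 2, 3, 6; μ(6/d) for each: 1, -1, -1, 1.
Σ = 3^1 − 3^2 − 3^3 + 3^6 = 696.
N = 696/6 = 116.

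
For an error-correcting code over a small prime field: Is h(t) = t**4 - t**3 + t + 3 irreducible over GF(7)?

Check for roots in GF(7): h(0) = 3; h(1) = 4; h(2) = 6; h(3) = 4; h(4) = 3; h(5) = 4; h(6) = 4.
No roots, so no linear factors.
Degree-2 irreducible divisors: test the 21 monic irreducibles of degree 2 over GF(7).
None of them divide h (all give nonzero remainder).
No irreducible factor of degree ≤ 2 exists, so h is irreducible over GF(7).

Yes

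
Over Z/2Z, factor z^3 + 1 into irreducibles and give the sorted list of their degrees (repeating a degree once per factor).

Write g(z) = z^3 + 1.
Roots in Z/2Z: g(0) = 1; g(1) = 0 → root.
Linear factors from roots: (z + 1).
Complete factorization: g(z) = (z + 1)·(z^2 + z + 1).
Factor degrees with multiplicity: 1 + 2 = 3.

1, 2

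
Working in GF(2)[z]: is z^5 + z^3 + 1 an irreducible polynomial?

Yes

Write g(z) = z^5 + z^3 + 1.
Check for roots in GF(2): g(0) = 1; g(1) = 1.
No roots, so no linear factors.
Monic irreducibles of degree 2 over GF(2): z^2 + z + 1.
None of them divide g (all give nonzero remainder).
No irreducible factor of degree ≤ 2 exists, so g is irreducible over GF(2).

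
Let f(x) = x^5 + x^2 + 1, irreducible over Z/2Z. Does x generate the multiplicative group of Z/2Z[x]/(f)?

|GF(2^5)^×| = 2^5 − 1 = 31. Prime factorization: 31 = 31.
f is primitive ⇔ x has order 31 in GF(2)[x]/(f), i.e. x^(31/q) ≠ 1 for each prime q | 31.
x^(1) mod f = x.
None equal 1, so x has full order 31; f is primitive.

Yes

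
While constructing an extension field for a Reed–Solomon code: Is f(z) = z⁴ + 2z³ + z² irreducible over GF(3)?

No

Check for roots in GF(3): f(0) = 0 → root; f(1) = 1; f(2) = 0 → root.
f(0) = 0, so (z) divides f(z); f is reducible.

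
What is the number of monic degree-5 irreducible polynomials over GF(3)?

x^(3^5) − x is the product of all monic irreducibles of degree dividing 5; Möbius inversion gives N = (1/5) Σ μ(5/d)·3^d.
Divisors of 5: 1, 5; μ(5/d) for each: -1, 1.
Σ = − 3^1 + 3^5 = 240.
N = 240/5 = 48.

48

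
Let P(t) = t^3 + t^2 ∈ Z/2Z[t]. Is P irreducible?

No

Check for roots in Z/2Z: P(0) = 0 → root; P(1) = 0 → root.
P(0) = 0, so (t) divides P(t); P is reducible.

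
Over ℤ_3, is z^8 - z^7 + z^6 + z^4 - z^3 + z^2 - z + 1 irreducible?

Yes

Write m(z) = z^8 - z^7 + z^6 + z^4 - z^3 + z^2 - z + 1.
Check for roots in ℤ_3: m(0) = 1; m(1) = 2; m(2) = 2.
No roots, so no linear factors.
Monic irreducibles of degree 2 over GF(3): z^2 + 1, z^2 + z - 1, z^2 - z - 1.
None of them divide m (all give nonzero remainder).
Degree-3 irreducible divisors: test the 8 monic irreducibles of degree 3 over GF(3).
None of them divide m (all give nonzero remainder).
Degree-4 irreducible divisors: test the 18 monic irreducibles of degree 4 over GF(3).
None of them divide m (all give nonzero remainder).
No irreducible factor of degree ≤ 4 exists, so m is irreducible over GF(3).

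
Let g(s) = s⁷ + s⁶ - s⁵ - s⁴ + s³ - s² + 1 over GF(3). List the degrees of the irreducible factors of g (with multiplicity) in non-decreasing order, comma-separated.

2, 2, 3

Roots in GF(3): g(0) = 1; g(1) = 1; g(2) = 2.
Complete factorization: g(s) = (s² + 1)·(s² + s - 1)·(s³ - s - 1).
Factor degrees with multiplicity: 2 + 2 + 3 = 7.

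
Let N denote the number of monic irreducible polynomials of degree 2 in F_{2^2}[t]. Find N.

The number of monic irreducibles of degree 2 over GF(4) is (1/2)·Σ_{d∣2} μ(2/d) 4^d.
Divisors of 2: 1, 2; μ(2/d) for each: -1, 1.
Σ = − 4^1 + 4^2 = 12.
N = 12/2 = 6.

6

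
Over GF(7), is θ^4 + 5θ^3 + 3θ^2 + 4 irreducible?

Write P(θ) = θ^4 + 5θ^3 + 3θ^2 + 4.
Check for roots in GF(7): P(0) = 4; P(1) = 6; P(2) = 2; P(3) = 2; P(4) = 5; P(5) = 6; P(6) = 3.
No roots, so no linear factors.
Degree-2 irreducible divisors: test the 21 monic irreducibles of degree 2 over GF(7).
None of them divide P (all give nonzero remainder).
No irreducible factor of degree ≤ 2 exists, so P is irreducible over GF(7).

Yes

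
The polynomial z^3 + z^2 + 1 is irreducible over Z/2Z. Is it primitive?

Write f(z) = z^3 + z^2 + 1.
|GF(2^3)^×| = 2^3 − 1 = 7. Prime factorization: 7 = 7.
f is primitive ⇔ z has order 7 in GF(2)[z]/(f), i.e. z^(7/q) ≠ 1 for each prime q | 7.
z^(1) mod f = z.
None equal 1, so z has full order 7; f is primitive.

Yes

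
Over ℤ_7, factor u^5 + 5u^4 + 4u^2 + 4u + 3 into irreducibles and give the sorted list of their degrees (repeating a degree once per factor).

Write f(u) = u^5 + 5u^4 + 4u^2 + 4u + 3.
Linear factors from roots: (u + 3), (u + 1).
Complete factorization: f(u) = (u + 1)·(u + 3)·(u^3 + u^2 + 1).
Factor degrees with multiplicity: 1 + 1 + 3 = 5.

1, 1, 3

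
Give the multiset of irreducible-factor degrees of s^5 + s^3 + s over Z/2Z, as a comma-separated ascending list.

Write f(s) = s^5 + s^3 + s.
Roots in Z/2Z: f(0) = 0 → root; f(1) = 1.
Linear factors from roots: (s).
Complete factorization: f(s) = (s)·(s^2 + s + 1)^2.
Factor degrees with multiplicity: 1 + 2 + 2 = 5.

1, 2, 2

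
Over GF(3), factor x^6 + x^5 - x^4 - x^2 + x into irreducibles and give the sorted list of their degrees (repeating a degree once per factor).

Write h(x) = x^6 + x^5 - x^4 - x^2 + x.
Roots in GF(3): h(0) = 0 → root; h(1) = 1; h(2) = 0 → root.
Linear factors from roots: (x), (x + 1).
Complete factorization: h(x) = (x)·(x + 1)^2·(x^3 - x^2 + 1).
Factor degrees with multiplicity: 1 + 1 + 1 + 3 = 6.

1, 1, 1, 3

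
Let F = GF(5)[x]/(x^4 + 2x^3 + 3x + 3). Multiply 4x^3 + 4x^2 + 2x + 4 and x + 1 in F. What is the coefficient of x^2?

1

Multiply in GF(5)[x]: (4x^3 + 4x^2 + 2x + 4)·(x + 1) = 4x^4 + 3x^3 + x^2 + x + 4.
Reduce using x^4 ≡ 3x^3 + 2x + 2 (mod x^4 + 2x^3 + 3x + 3).
Reduced: x^2 + 4x + 2.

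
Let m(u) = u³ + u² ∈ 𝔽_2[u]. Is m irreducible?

Check for roots in 𝔽_2: m(0) = 0 → root; m(1) = 0 → root.
m(0) = 0, so (u) divides m(u); m is reducible.

No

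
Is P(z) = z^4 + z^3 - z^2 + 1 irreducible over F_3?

Check for roots in F_3: P(0) = 1; P(1) = 2; P(2) = 0 → root.
P(2) = 0, so (z − 2) divides P(z); P is reducible.

No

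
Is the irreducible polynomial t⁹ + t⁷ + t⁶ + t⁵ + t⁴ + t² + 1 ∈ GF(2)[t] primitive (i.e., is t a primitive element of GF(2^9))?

Write f(t) = t⁹ + t⁷ + t⁶ + t⁵ + t⁴ + t² + 1.
|GF(2^9)^×| = 2^9 − 1 = 511. Prime factorization: 511 = 7·73.
f is primitive ⇔ t has order 511 in GF(2)[t]/(f), i.e. t^(511/q) ≠ 1 for each prime q | 511.
t^(73) mod f = t⁷ + t² + t.
t^(7) mod f = t⁷.
None equal 1, so t has full order 511; f is primitive.

Yes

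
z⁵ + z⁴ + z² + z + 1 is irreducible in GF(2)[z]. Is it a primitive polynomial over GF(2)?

Write f(z) = z⁵ + z⁴ + z² + z + 1.
|GF(2^5)^×| = 2^5 − 1 = 31. Prime factorization: 31 = 31.
f is primitive ⇔ z has order 31 in GF(2)[z]/(f), i.e. z^(31/q) ≠ 1 for each prime q | 31.
z^(1) mod f = z.
None equal 1, so z has full order 31; f is primitive.

Yes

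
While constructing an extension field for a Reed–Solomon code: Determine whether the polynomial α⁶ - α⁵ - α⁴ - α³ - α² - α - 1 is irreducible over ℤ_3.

Write f(α) = α⁶ - α⁵ - α⁴ - α³ - α² - α - 1.
Check for roots in ℤ_3: f(0) = 2; f(1) = 1; f(2) = 1.
No roots, so no linear factors.
Monic irreducibles of degree 2 over GF(3): α² + 1, α² + α - 1, α² - α - 1.
None of them divide f (all give nonzero remainder).
Degree-3 irreducible divisors: test the 8 monic irreducibles of degree 3 over GF(3).
None of them divide f (all give nonzero remainder).
No irreducible factor of degree ≤ 3 exists, so f is irreducible over GF(3).

Yes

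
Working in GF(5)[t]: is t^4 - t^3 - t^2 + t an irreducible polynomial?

No

Write P(t) = t^4 - t^3 - t^2 + t.
Check for roots in GF(5): P(0) = 0 → root; P(1) = 0 → root; P(2) = 1; P(3) = 3; P(4) = 0 → root.
P(0) = 0, so (t) divides P(t); P is reducible.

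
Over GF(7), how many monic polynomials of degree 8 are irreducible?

The number of monic irreducibles of degree 8 over GF(7) is (1/8)·Σ_{d∣8} μ(8/d) 7^d.
Divisors of 8: 1, 2, 4, 8; μ(8/d) for each: 0, 0, -1, 1.
Σ = − 7^4 + 7^8 = 5762400.
N = 5762400/8 = 720300.

720300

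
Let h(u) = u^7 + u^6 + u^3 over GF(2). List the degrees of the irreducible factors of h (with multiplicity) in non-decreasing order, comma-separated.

Roots in GF(2): h(0) = 0 → root; h(1) = 1.
Linear factors from roots: (u).
Complete factorization: h(u) = (u)^3·(u^4 + u^3 + 1).
Factor degrees with multiplicity: 1 + 1 + 1 + 4 = 7.

1, 1, 1, 4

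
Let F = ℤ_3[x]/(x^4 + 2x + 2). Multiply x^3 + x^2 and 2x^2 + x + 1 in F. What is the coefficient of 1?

0

Multiply in ℤ_3[x]: (x^3 + x^2)·(2x^2 + x + 1) = 2x^5 + 2x^3 + x^2.
Reduce using x^4 ≡ x + 1 (mod x^4 + 2x + 2).
Reduced: 2x^3 + 2x.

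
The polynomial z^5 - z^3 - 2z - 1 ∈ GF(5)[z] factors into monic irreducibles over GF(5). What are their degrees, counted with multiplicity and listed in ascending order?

5

Write f(z) = z^5 - z^3 - 2z - 1.
Roots in GF(5): f(0) = 4; f(1) = 2; f(2) = 4; f(3) = 4; f(4) = 1.
Complete factorization: f(z) = (z^5 - z^3 - 2z - 1).
Factor degrees with multiplicity: 5 = 5.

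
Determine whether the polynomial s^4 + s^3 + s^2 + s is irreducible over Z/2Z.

Write h(s) = s^4 + s^3 + s^2 + s.
Check for roots in Z/2Z: h(0) = 0 → root; h(1) = 0 → root.
h(0) = 0, so (s) divides h(s); h is reducible.

No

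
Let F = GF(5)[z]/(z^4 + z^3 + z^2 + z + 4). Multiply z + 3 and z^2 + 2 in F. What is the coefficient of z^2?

Multiply in GF(5)[z]: (z + 3)·(z^2 + 2) = z^3 + 3z^2 + 2z + 1.
Reduced: z^3 + 3z^2 + 2z + 1.

3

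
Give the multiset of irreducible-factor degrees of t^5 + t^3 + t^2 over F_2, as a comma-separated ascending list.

1, 1, 3

Write g(t) = t^5 + t^3 + t^2.
Roots in F_2: g(0) = 0 → root; g(1) = 1.
Linear factors from roots: (t).
Complete factorization: g(t) = (t)^2·(t^3 + t + 1).
Factor degrees with multiplicity: 1 + 1 + 3 = 5.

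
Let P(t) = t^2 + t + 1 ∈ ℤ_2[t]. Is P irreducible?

Yes

Check for roots in ℤ_2: P(0) = 1; P(1) = 1.
No roots. A degree-2 polynomial over a field with no linear factor is irreducible.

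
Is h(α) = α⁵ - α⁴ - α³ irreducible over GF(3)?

Check for roots in GF(3): h(0) = 0 → root; h(1) = 2; h(2) = 2.
h(0) = 0, so (α) divides h(α); h is reducible.

No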